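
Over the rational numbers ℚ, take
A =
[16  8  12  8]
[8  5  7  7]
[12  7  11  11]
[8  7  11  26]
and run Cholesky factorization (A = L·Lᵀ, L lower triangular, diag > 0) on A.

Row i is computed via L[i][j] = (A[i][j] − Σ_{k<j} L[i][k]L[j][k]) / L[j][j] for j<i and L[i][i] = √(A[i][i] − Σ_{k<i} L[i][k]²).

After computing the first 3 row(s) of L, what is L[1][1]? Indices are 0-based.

L[1][1] = 1

Step 1: L[0][0] = √(16) = 4.
  L[1][0] = (8) / L[0][0] = 2.
Step 2: L[1][1] = √(1) = 1.
  L[2][0] = (12) / L[0][0] = 3.
  L[2][1] = (1) / L[1][1] = 1.
Step 3: L[2][2] = √(1) = 1.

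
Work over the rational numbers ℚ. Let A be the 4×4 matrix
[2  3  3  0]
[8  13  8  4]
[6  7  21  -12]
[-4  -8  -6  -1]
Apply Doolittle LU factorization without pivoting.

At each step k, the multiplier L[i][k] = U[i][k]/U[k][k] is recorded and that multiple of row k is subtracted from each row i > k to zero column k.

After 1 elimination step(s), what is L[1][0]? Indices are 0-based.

L[1][0] = 4

[col 0] pivot 2
  R1 -= 4*R0 → (0, 1, -4, 4)  (L[1][0] := 4)
  R2 -= 3*R0 → (0, -2, 12, -12)  (L[2][0] := 3)
  R3 -= -2*R0 → (0, -2, 0, -1)  (L[3][0] := -2)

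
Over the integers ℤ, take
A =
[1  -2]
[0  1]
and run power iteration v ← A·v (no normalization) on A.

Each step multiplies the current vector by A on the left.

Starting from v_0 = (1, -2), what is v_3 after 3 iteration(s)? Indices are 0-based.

v_0 = (1, -2).
v_1 = A·v_0 = (5, -2).
v_2 = A·v_1 = (9, -2).
v_3 = A·v_2 = (13, -2).

v_3 = (13, -2)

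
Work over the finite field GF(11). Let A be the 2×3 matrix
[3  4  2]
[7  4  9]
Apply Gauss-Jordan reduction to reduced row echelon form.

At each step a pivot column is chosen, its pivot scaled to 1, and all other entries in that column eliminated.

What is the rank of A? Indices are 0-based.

rank = 2

step 1: normalize row 0 (÷3) = (1, 5, 8)
  row 1: subtract 7×row0 = (0, 2, 8)
step 2: normalize row 1 (÷2) = (0, 1, 4)
  row 0: subtract 5×row1 = (1, 0, 10)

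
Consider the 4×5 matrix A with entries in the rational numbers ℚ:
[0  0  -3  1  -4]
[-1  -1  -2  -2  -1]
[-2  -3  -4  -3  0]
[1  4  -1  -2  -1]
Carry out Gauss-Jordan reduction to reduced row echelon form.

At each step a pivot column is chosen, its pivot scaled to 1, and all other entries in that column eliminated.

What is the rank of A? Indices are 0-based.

rank = 4

[1] R0 <-> R1
[1] R0 /= -1  ⇒  (1, 1, 2, 2, 1)
     R2 -= -2·R0  ⇒  (0, -1, 0, 1, 2)
     R3 -= 1·R0  ⇒  (0, 3, -3, -4, -2)
[2] R1 <-> R2
[2] R1 /= -1  ⇒  (0, 1, 0, -1, -2)
     R0 -= 1·R1  ⇒  (1, 0, 2, 3, 3)
     R3 -= 3·R1  ⇒  (0, 0, -3, -1, 4)
[3] R2 /= -3  ⇒  (0, 0, 1, -1/3, 4/3)
     R0 -= 2·R2  ⇒  (1, 0, 0, 11/3, 1/3)
     R3 -= -3·R2  ⇒  (0, 0, 0, -2, 8)
[4] R3 /= -2  ⇒  (0, 0, 0, 1, -4)
     R0 -= 11/3·R3  ⇒  (1, 0, 0, 0, 15)
     R1 -= -1·R3  ⇒  (0, 1, 0, 0, -6)
     R2 -= -1/3·R3  ⇒  (0, 0, 1, 0, 0)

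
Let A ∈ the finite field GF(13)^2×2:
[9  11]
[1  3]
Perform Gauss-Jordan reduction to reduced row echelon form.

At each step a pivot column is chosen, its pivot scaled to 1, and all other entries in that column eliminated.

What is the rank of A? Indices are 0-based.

[1] R0 /= 9  ⇒  (1, 7)
     R1 -= 1·R0  ⇒  (0, 9)
[2] R1 /= 9  ⇒  (0, 1)
     R0 -= 7·R1  ⇒  (1, 0)

rank = 2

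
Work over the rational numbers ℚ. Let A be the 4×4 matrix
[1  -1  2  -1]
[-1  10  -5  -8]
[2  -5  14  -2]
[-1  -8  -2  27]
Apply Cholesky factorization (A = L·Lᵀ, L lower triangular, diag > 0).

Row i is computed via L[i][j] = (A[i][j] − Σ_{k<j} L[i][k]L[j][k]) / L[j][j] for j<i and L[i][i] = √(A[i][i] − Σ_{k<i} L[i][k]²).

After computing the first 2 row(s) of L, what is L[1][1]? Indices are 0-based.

Step 1: L[0][0] = √(1) = 1.
  L[1][0] = (-1) / L[0][0] = -1.
Step 2: L[1][1] = √(9) = 3.

L[1][1] = 3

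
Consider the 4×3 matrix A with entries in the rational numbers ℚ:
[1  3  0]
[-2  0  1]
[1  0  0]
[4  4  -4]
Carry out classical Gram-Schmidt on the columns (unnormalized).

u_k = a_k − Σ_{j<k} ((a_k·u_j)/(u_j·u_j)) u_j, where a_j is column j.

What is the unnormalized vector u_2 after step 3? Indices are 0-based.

u_2 = (176/189, -103/189, 146/189, -44/63)

Step 1: u_0 = a_0 = (1, -2, 1, 4).
Step 2: u_1 = a_1 − (19/22)·u_0 = (47/22, 19/11, -19/22, 6/11).
Step 3: u_2 = a_2 − (-9/11)·u_0 − (-10/189)·u_1 = (176/189, -103/189, 146/189, -44/63).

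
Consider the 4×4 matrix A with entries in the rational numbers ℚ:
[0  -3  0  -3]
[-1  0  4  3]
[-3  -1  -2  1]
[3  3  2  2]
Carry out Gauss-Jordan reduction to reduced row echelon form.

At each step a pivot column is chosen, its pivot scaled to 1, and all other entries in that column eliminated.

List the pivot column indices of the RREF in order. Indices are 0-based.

pivot(0,0): swap R0↔R1
pivot(0,0)=-1: scale R0 → (1, 0, -4, -3)
  clear (2,0): R2 −= (-3)R0 → (0, -1, -14, -8)
  clear (3,0): R3 −= (3)R0 → (0, 3, 14, 11)
pivot(1,1)=-3: scale R1 → (0, 1, 0, 1)
  clear (2,1): R2 −= (-1)R1 → (0, 0, -14, -7)
  clear (3,1): R3 −= (3)R1 → (0, 0, 14, 8)
pivot(2,2)=-14: scale R2 → (0, 0, 1, 1/2)
  clear (0,2): R0 −= (-4)R2 → (1, 0, 0, -1)
  clear (3,2): R3 −= (14)R2 → (0, 0, 0, 1)
pivot(3,3)=1: scale R3 → (0, 0, 0, 1)
  clear (0,3): R0 −= (-1)R3 → (1, 0, 0, 0)
  clear (1,3): R1 −= (1)R3 → (0, 1, 0, 0)
  clear (2,3): R2 −= (1/2)R3 → (0, 0, 1, 0)

pivot columns: 0, 1, 2, 3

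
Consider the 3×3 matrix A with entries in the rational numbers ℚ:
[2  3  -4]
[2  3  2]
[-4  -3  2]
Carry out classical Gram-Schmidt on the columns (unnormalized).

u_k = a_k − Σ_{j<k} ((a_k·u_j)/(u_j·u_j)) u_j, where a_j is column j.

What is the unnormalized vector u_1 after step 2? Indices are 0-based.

Step 1: u_0 = a_0 = (2, 2, -4).
Step 2: u_1 = a_1 − (1)·u_0 = (1, 1, 1).

u_1 = (1, 1, 1)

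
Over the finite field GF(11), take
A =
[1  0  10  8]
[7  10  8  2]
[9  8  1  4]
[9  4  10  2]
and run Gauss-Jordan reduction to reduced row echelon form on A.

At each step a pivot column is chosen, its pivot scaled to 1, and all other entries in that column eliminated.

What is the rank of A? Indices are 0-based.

rank = 4

step 1: normalize row 0 (÷1) = (1, 0, 10, 8)
  row 1: subtract 7×row0 = (0, 10, 4, 1)
  row 2: subtract 9×row0 = (0, 8, 10, 9)
  row 3: subtract 9×row0 = (0, 4, 8, 7)
step 2: normalize row 1 (÷10) = (0, 1, 7, 10)
  row 2: subtract 8×row1 = (0, 0, 9, 6)
  row 3: subtract 4×row1 = (0, 0, 2, 0)
step 3: normalize row 2 (÷9) = (0, 0, 1, 8)
  row 0: subtract 10×row2 = (1, 0, 0, 5)
  row 1: subtract 7×row2 = (0, 1, 0, 9)
  row 3: subtract 2×row2 = (0, 0, 0, 6)
step 4: normalize row 3 (÷6) = (0, 0, 0, 1)
  row 0: subtract 5×row3 = (1, 0, 0, 0)
  row 1: subtract 9×row3 = (0, 1, 0, 0)
  row 2: subtract 8×row3 = (0, 0, 1, 0)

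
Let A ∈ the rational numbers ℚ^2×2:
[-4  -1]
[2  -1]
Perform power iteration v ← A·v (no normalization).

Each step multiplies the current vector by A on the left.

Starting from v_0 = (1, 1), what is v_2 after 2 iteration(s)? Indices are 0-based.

v_2 = (19, -11)

v_0 = (1, 1).
v_1 = A·v_0 = (-5, 1).
v_2 = A·v_1 = (19, -11).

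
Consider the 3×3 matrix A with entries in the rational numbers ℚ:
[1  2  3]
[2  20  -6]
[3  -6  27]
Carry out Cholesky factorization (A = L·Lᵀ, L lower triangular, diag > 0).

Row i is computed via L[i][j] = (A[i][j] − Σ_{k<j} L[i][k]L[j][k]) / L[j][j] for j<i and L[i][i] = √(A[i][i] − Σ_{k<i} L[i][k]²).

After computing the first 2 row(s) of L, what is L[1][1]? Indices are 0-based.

L[1][1] = 4

Step 1: L[0][0] = √(1) = 1.
  L[1][0] = (2) / L[0][0] = 2.
Step 2: L[1][1] = √(16) = 4.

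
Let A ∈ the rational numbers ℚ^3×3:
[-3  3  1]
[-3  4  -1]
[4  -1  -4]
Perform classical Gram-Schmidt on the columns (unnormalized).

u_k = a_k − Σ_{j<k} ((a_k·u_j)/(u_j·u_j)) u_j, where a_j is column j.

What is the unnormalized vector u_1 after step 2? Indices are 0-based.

Step 1: u_0 = a_0 = (-3, -3, 4).
Step 2: u_1 = a_1 − (-25/34)·u_0 = (27/34, 61/34, 33/17).

u_1 = (27/34, 61/34, 33/17)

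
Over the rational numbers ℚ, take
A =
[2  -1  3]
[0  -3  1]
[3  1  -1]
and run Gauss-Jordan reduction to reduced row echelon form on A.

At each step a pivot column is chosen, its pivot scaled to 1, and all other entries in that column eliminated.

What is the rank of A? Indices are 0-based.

rank = 3

pivot(0,0)=2: scale R0 → (1, -1/2, 3/2)
  clear (2,0): R2 −= (3)R0 → (0, 5/2, -11/2)
pivot(1,1)=-3: scale R1 → (0, 1, -1/3)
  clear (0,1): R0 −= (-1/2)R1 → (1, 0, 4/3)
  clear (2,1): R2 −= (5/2)R1 → (0, 0, -14/3)
pivot(2,2)=-14/3: scale R2 → (0, 0, 1)
  clear (0,2): R0 −= (4/3)R2 → (1, 0, 0)
  clear (1,2): R1 −= (-1/3)R2 → (0, 1, 0)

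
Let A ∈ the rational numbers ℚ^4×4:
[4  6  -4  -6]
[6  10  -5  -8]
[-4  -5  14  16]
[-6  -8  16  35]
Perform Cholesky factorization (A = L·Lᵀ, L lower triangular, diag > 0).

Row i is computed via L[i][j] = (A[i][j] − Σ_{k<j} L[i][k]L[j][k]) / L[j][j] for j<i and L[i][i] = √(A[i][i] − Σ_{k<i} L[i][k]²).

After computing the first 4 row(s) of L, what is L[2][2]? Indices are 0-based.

Step 1: L[0][0] = √(4) = 2.
  L[1][0] = (6) / L[0][0] = 3.
Step 2: L[1][1] = √(1) = 1.
  L[2][0] = (-4) / L[0][0] = -2.
  L[2][1] = (1) / L[1][1] = 1.
Step 3: L[2][2] = √(9) = 3.
  L[3][0] = (-6) / L[0][0] = -3.
  L[3][1] = (1) / L[1][1] = 1.
  L[3][2] = (9) / L[2][2] = 3.
Step 4: L[3][3] = √(16) = 4.

L[2][2] = 3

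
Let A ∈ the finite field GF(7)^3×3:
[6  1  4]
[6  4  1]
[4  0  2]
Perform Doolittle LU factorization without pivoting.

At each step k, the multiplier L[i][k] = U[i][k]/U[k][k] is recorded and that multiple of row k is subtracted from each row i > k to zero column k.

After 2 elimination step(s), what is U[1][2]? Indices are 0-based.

U[1][2] = 4

Step 1: pivot at (0,0) is 6.
  row1 ← row1 − (1)·row0  ⇒  L[1][0]=1, U row1=(0, 3, 4)
  row2 ← row2 − (3)·row0  ⇒  L[2][0]=3, U row2=(0, 4, 4)
Step 2: pivot at (1,1) is 3.
  row2 ← row2 − (6)·row1  ⇒  L[2][1]=6, U row2=(0, 0, 1)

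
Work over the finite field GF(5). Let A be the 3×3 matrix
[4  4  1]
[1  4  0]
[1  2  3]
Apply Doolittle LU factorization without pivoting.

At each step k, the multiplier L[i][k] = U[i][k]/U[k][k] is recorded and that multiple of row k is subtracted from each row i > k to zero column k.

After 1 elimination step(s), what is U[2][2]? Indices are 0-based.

U[2][2] = 4

Step 1: pivot at (0,0) is 4.
  row1 ← row1 − (4)·row0  ⇒  L[1][0]=4, U row1=(0, 3, 1)
  row2 ← row2 − (4)·row0  ⇒  L[2][0]=4, U row2=(0, 1, 4)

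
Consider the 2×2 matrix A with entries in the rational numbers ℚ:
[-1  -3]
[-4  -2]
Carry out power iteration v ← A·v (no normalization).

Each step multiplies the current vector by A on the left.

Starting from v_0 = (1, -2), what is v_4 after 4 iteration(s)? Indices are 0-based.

v_0 = (1, -2).
v_1 = A·v_0 = (5, 0).
v_2 = A·v_1 = (-5, -20).
v_3 = A·v_2 = (65, 60).
v_4 = A·v_3 = (-245, -380).

v_4 = (-245, -380)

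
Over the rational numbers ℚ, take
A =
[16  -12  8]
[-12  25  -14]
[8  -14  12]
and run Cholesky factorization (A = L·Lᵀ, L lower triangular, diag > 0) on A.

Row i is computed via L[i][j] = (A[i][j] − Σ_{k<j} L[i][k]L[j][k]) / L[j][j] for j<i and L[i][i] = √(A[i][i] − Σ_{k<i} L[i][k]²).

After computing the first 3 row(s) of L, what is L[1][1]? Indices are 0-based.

L[1][1] = 4

Step 1: L[0][0] = √(16) = 4.
  L[1][0] = (-12) / L[0][0] = -3.
Step 2: L[1][1] = √(16) = 4.
  L[2][0] = (8) / L[0][0] = 2.
  L[2][1] = (-8) / L[1][1] = -2.
Step 3: L[2][2] = √(4) = 2.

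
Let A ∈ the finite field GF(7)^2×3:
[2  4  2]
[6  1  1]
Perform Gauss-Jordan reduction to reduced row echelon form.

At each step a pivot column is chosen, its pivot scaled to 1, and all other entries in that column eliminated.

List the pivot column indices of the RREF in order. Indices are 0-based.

step 1: normalize row 0 (÷2) = (1, 2, 1)
  row 1: subtract 6×row0 = (0, 3, 2)
step 2: normalize row 1 (÷3) = (0, 1, 3)
  row 0: subtract 2×row1 = (1, 0, 2)

pivot columns: 0, 1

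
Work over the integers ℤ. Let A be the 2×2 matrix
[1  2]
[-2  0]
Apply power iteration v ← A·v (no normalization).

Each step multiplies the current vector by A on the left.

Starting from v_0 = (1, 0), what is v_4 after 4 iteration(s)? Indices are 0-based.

v_0 = (1, 0).
v_1 = A·v_0 = (1, -2).
v_2 = A·v_1 = (-3, -2).
v_3 = A·v_2 = (-7, 6).
v_4 = A·v_3 = (5, 14).

v_4 = (5, 14)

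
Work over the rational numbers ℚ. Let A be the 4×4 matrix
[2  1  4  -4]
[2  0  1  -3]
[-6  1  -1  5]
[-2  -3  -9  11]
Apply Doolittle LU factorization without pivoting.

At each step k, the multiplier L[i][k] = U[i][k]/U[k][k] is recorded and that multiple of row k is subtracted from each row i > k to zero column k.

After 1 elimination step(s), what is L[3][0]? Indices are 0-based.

L[3][0] = -1

[col 0] pivot 2
  R1 -= 1*R0 → (0, -1, -3, 1)  (L[1][0] := 1)
  R2 -= -3*R0 → (0, 4, 11, -7)  (L[2][0] := -3)
  R3 -= -1*R0 → (0, -2, -5, 7)  (L[3][0] := -1)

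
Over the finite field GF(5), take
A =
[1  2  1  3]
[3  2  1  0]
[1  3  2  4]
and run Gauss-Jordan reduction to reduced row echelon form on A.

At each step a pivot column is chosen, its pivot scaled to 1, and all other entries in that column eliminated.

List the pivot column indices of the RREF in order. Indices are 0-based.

step 1: normalize row 0 (÷1) = (1, 2, 1, 3)
  row 1: subtract 3×row0 = (0, 1, 3, 1)
  row 2: subtract 1×row0 = (0, 1, 1, 1)
step 2: normalize row 1 (÷1) = (0, 1, 3, 1)
  row 0: subtract 2×row1 = (1, 0, 0, 1)
  row 2: subtract 1×row1 = (0, 0, 3, 0)
step 3: normalize row 2 (÷3) = (0, 0, 1, 0)
  row 1: subtract 3×row2 = (0, 1, 0, 1)

pivot columns: 0, 1, 2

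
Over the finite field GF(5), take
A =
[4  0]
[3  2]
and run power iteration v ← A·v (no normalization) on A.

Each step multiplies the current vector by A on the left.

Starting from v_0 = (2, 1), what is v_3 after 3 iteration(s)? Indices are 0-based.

v_0 = (2, 1).
v_1 = A·v_0 = (3, 3).
v_2 = A·v_1 = (2, 0).
v_3 = A·v_2 = (3, 1).

v_3 = (3, 1)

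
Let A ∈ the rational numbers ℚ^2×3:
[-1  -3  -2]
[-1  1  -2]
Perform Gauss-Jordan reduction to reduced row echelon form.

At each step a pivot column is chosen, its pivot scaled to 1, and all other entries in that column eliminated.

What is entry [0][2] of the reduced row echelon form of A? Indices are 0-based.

[1] R0 /= -1  ⇒  (1, 3, 2)
     R1 -= -1·R0  ⇒  (0, 4, 0)
[2] R1 /= 4  ⇒  (0, 1, 0)
     R0 -= 3·R1  ⇒  (1, 0, 2)

M[0][2] = 2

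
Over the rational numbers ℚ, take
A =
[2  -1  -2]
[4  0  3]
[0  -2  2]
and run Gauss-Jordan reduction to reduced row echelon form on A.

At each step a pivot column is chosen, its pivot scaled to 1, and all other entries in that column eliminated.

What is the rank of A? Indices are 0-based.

rank = 3

step 1: normalize row 0 (÷2) = (1, -1/2, -1)
  row 1: subtract 4×row0 = (0, 2, 7)
step 2: normalize row 1 (÷2) = (0, 1, 7/2)
  row 0: subtract -1/2×row1 = (1, 0, 3/4)
  row 2: subtract -2×row1 = (0, 0, 9)
step 3: normalize row 2 (÷9) = (0, 0, 1)
  row 0: subtract 3/4×row2 = (1, 0, 0)
  row 1: subtract 7/2×row2 = (0, 1, 0)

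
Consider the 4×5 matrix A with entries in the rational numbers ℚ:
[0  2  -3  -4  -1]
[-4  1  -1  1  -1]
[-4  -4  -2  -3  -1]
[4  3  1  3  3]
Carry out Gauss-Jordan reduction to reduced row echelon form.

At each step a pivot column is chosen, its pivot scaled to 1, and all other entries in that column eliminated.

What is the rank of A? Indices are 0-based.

rank = 4

pivot(0,0): swap R0↔R1
pivot(0,0)=-4: scale R0 → (1, -1/4, 1/4, -1/4, 1/4)
  clear (2,0): R2 −= (-4)R0 → (0, -5, -1, -4, 0)
  clear (3,0): R3 −= (4)R0 → (0, 4, 0, 4, 2)
pivot(1,1)=2: scale R1 → (0, 1, -3/2, -2, -1/2)
  clear (0,1): R0 −= (-1/4)R1 → (1, 0, -1/8, -3/4, 1/8)
  clear (2,1): R2 −= (-5)R1 → (0, 0, -17/2, -14, -5/2)
  clear (3,1): R3 −= (4)R1 → (0, 0, 6, 12, 4)
pivot(2,2)=-17/2: scale R2 → (0, 0, 1, 28/17, 5/17)
  clear (0,2): R0 −= (-1/8)R2 → (1, 0, 0, -37/68, 11/68)
  clear (1,2): R1 −= (-3/2)R2 → (0, 1, 0, 8/17, -1/17)
  clear (3,2): R3 −= (6)R2 → (0, 0, 0, 36/17, 38/17)
pivot(3,3)=36/17: scale R3 → (0, 0, 0, 1, 19/18)
  clear (0,3): R0 −= (-37/68)R3 → (1, 0, 0, 0, 53/72)
  clear (1,3): R1 −= (8/17)R3 → (0, 1, 0, 0, -5/9)
  clear (2,3): R2 −= (28/17)R3 → (0, 0, 1, 0, -13/9)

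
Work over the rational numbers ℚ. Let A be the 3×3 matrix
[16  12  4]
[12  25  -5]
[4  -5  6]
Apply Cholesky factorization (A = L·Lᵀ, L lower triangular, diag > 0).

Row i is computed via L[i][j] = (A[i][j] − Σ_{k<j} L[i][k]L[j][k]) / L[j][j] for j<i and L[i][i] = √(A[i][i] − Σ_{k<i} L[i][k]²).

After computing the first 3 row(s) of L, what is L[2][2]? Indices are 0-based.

Step 1: L[0][0] = √(16) = 4.
  L[1][0] = (12) / L[0][0] = 3.
Step 2: L[1][1] = √(16) = 4.
  L[2][0] = (4) / L[0][0] = 1.
  L[2][1] = (-8) / L[1][1] = -2.
Step 3: L[2][2] = √(1) = 1.

L[2][2] = 1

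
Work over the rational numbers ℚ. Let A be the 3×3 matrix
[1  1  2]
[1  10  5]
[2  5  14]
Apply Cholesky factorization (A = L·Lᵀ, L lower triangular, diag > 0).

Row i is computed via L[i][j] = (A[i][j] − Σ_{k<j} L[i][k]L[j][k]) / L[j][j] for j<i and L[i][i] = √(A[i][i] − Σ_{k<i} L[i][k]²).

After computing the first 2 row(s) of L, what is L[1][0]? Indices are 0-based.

L[1][0] = 1

Step 1: L[0][0] = √(1) = 1.
  L[1][0] = (1) / L[0][0] = 1.
Step 2: L[1][1] = √(9) = 3.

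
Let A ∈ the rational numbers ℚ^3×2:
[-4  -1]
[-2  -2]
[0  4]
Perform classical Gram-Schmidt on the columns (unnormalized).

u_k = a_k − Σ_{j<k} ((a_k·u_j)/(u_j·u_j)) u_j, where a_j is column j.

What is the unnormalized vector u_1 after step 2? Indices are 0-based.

Step 1: u_0 = a_0 = (-4, -2, 0).
Step 2: u_1 = a_1 − (2/5)·u_0 = (3/5, -6/5, 4).

u_1 = (3/5, -6/5, 4)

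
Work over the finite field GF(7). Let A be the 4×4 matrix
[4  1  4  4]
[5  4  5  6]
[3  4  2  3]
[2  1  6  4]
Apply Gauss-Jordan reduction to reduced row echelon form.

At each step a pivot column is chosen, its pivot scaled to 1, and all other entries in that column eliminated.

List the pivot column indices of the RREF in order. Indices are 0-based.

pivot columns: 0, 1, 2, 3

step 1: normalize row 0 (÷4) = (1, 2, 1, 1)
  row 1: subtract 5×row0 = (0, 1, 0, 1)
  row 2: subtract 3×row0 = (0, 5, 6, 0)
  row 3: subtract 2×row0 = (0, 4, 4, 2)
step 2: normalize row 1 (÷1) = (0, 1, 0, 1)
  row 0: subtract 2×row1 = (1, 0, 1, 6)
  row 2: subtract 5×row1 = (0, 0, 6, 2)
  row 3: subtract 4×row1 = (0, 0, 4, 5)
step 3: normalize row 2 (÷6) = (0, 0, 1, 5)
  row 0: subtract 1×row2 = (1, 0, 0, 1)
  row 3: subtract 4×row2 = (0, 0, 0, 6)
step 4: normalize row 3 (÷6) = (0, 0, 0, 1)
  row 0: subtract 1×row3 = (1, 0, 0, 0)
  row 1: subtract 1×row3 = (0, 1, 0, 0)
  row 2: subtract 5×row3 = (0, 0, 1, 0)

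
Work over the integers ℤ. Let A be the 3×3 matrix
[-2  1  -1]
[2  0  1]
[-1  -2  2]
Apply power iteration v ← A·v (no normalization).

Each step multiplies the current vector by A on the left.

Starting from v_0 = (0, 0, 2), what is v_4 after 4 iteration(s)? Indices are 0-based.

v_0 = (0, 0, 2).
v_1 = A·v_0 = (-2, 2, 4).
v_2 = A·v_1 = (2, 0, 6).
v_3 = A·v_2 = (-10, 10, 10).
v_4 = A·v_3 = (20, -10, 10).

v_4 = (20, -10, 10)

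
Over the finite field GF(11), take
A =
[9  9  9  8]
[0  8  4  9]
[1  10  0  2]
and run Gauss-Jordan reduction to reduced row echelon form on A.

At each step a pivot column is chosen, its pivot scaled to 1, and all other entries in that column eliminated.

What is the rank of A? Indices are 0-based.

rank = 2

step 1: normalize row 0 (÷9) = (1, 1, 1, 7)
  row 2: subtract 1×row0 = (0, 9, 10, 6)
step 2: normalize row 1 (÷8) = (0, 1, 6, 8)
  row 0: subtract 1×row1 = (1, 0, 6, 10)
  row 2: subtract 9×row1 = (0, 0, 0, 0)
skip col 2 (zero from row 2)
skip col 3 (zero from row 2)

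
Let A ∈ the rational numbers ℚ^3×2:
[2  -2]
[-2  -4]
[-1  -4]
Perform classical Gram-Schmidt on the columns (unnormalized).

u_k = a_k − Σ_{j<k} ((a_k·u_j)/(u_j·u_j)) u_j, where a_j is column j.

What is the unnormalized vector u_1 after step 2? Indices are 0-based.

u_1 = (-34/9, -20/9, -28/9)

Step 1: u_0 = a_0 = (2, -2, -1).
Step 2: u_1 = a_1 − (8/9)·u_0 = (-34/9, -20/9, -28/9).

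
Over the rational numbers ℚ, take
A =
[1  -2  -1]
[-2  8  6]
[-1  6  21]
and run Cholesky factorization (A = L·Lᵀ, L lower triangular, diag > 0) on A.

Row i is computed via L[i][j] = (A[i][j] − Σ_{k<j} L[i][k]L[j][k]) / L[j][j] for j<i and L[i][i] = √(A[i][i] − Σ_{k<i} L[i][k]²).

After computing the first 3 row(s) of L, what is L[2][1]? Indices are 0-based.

Step 1: L[0][0] = √(1) = 1.
  L[1][0] = (-2) / L[0][0] = -2.
Step 2: L[1][1] = √(4) = 2.
  L[2][0] = (-1) / L[0][0] = -1.
  L[2][1] = (4) / L[1][1] = 2.
Step 3: L[2][2] = √(16) = 4.

L[2][1] = 2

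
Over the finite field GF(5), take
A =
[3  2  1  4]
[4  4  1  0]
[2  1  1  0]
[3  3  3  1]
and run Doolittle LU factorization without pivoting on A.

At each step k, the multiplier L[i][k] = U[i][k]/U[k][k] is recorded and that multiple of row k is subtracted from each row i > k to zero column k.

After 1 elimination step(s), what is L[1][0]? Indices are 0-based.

Step 1: pivot at (0,0) is 3.
  row1 ← row1 − (3)·row0  ⇒  L[1][0]=3, U row1=(0, 3, 3, 3)
  row2 ← row2 − (4)·row0  ⇒  L[2][0]=4, U row2=(0, 3, 2, 4)
  row3 ← row3 − (1)·row0  ⇒  L[3][0]=1, U row3=(0, 1, 2, 2)

L[1][0] = 3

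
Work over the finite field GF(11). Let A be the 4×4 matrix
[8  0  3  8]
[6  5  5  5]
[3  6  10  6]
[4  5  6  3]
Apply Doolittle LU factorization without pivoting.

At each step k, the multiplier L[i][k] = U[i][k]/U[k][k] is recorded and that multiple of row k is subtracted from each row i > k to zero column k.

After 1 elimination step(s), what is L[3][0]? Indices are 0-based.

L[3][0] = 6

Step 1: pivot at (0,0) is 8.
  row1 ← row1 − (9)·row0  ⇒  L[1][0]=9, U row1=(0, 5, 0, 10)
  row2 ← row2 − (10)·row0  ⇒  L[2][0]=10, U row2=(0, 6, 2, 3)
  row3 ← row3 − (6)·row0  ⇒  L[3][0]=6, U row3=(0, 5, 10, 10)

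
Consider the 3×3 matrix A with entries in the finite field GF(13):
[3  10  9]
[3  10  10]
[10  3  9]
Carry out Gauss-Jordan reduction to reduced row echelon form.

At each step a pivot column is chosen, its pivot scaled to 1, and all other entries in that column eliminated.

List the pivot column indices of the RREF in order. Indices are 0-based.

step 1: normalize row 0 (÷3) = (1, 12, 3)
  row 1: subtract 3×row0 = (0, 0, 1)
  row 2: subtract 10×row0 = (0, 0, 5)
skip col 1 (zero from row 1)
step 2: normalize row 1 (÷1) = (0, 0, 1)
  row 0: subtract 3×row1 = (1, 12, 0)
  row 2: subtract 5×row1 = (0, 0, 0)

pivot columns: 0, 2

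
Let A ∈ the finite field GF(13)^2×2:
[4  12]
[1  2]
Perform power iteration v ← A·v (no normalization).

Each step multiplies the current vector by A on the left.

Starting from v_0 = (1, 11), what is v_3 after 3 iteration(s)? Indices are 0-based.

v_0 = (1, 11).
v_1 = A·v_0 = (6, 10).
v_2 = A·v_1 = (1, 0).
v_3 = A·v_2 = (4, 1).

v_3 = (4, 1)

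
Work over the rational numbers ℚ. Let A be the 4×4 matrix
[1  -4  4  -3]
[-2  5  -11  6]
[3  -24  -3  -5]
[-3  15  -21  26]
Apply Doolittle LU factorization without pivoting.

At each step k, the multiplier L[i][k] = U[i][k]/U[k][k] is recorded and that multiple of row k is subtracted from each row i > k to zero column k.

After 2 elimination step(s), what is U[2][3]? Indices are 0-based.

k=0: U[0][0]=1
  eliminate (1,0): mult=-2, new row 1: (0, -3, -3, 0); set L[1][0]=-2
  eliminate (2,0): mult=3, new row 2: (0, -12, -15, 4); set L[2][0]=3
  eliminate (3,0): mult=-3, new row 3: (0, 3, -9, 17); set L[3][0]=-3
k=1: U[1][1]=-3
  eliminate (2,1): mult=4, new row 2: (0, 0, -3, 4); set L[2][1]=4
  eliminate (3,1): mult=-1, new row 3: (0, 0, -12, 17); set L[3][1]=-1

U[2][3] = 4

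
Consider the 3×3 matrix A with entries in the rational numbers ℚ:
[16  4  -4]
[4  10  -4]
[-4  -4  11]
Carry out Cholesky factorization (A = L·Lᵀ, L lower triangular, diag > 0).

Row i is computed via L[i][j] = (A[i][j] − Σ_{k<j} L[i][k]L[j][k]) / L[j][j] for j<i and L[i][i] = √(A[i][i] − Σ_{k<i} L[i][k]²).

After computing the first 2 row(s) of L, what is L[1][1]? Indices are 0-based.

Step 1: L[0][0] = √(16) = 4.
  L[1][0] = (4) / L[0][0] = 1.
Step 2: L[1][1] = √(9) = 3.

L[1][1] = 3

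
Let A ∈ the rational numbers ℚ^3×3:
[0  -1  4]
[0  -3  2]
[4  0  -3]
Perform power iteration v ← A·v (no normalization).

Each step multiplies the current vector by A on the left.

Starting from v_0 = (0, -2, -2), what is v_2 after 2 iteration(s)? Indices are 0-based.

v_2 = (22, 6, -42)

v_0 = (0, -2, -2).
v_1 = A·v_0 = (-6, 2, 6).
v_2 = A·v_1 = (22, 6, -42).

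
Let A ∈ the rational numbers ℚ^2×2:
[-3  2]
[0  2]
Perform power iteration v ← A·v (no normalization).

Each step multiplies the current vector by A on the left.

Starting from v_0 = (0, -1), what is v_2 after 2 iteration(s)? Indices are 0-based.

v_0 = (0, -1).
v_1 = A·v_0 = (-2, -2).
v_2 = A·v_1 = (2, -4).

v_2 = (2, -4)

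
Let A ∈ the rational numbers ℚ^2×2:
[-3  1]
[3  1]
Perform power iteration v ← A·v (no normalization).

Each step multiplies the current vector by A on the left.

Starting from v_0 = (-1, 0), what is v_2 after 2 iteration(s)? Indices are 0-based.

v_2 = (-12, 6)

v_0 = (-1, 0).
v_1 = A·v_0 = (3, -3).
v_2 = A·v_1 = (-12, 6).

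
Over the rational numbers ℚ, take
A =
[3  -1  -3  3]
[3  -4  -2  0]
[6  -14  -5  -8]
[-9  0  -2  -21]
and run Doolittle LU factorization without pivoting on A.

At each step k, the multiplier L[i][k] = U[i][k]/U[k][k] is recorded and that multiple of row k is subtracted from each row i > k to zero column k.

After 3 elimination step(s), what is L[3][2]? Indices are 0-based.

[col 0] pivot 3
  R1 -= 1*R0 → (0, -3, 1, -3)  (L[1][0] := 1)
  R2 -= 2*R0 → (0, -12, 1, -14)  (L[2][0] := 2)
  R3 -= -3*R0 → (0, -3, -11, -12)  (L[3][0] := -3)
[col 1] pivot -3
  R2 -= 4*R1 → (0, 0, -3, -2)  (L[2][1] := 4)
  R3 -= 1*R1 → (0, 0, -12, -9)  (L[3][1] := 1)
[col 2] pivot -3
  R3 -= 4*R2 → (0, 0, 0, -1)  (L[3][2] := 4)

L[3][2] = 4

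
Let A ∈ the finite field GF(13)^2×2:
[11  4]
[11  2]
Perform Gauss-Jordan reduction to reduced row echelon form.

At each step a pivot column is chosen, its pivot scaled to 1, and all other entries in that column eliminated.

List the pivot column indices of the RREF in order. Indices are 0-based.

pivot(0,0)=11: scale R0 → (1, 11)
  clear (1,0): R1 −= (11)R0 → (0, 11)
pivot(1,1)=11: scale R1 → (0, 1)
  clear (0,1): R0 −= (11)R1 → (1, 0)

pivot columns: 0, 1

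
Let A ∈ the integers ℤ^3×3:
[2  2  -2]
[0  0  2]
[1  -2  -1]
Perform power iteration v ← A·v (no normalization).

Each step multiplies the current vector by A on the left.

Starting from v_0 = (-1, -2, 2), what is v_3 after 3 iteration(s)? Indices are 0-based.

v_0 = (-1, -2, 2).
v_1 = A·v_0 = (-10, 4, 1).
v_2 = A·v_1 = (-14, 2, -19).
v_3 = A·v_2 = (14, -38, 1).

v_3 = (14, -38, 1)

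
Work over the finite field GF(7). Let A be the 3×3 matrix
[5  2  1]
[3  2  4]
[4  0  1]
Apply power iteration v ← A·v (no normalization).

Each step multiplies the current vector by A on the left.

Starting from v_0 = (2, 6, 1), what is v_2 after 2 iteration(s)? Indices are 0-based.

v_2 = (0, 2, 3)

v_0 = (2, 6, 1).
v_1 = A·v_0 = (2, 1, 2).
v_2 = A·v_1 = (0, 2, 3).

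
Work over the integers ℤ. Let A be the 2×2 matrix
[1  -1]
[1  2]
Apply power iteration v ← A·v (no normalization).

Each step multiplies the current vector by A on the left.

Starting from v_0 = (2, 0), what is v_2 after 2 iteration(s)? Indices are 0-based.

v_2 = (0, 6)

v_0 = (2, 0).
v_1 = A·v_0 = (2, 2).
v_2 = A·v_1 = (0, 6).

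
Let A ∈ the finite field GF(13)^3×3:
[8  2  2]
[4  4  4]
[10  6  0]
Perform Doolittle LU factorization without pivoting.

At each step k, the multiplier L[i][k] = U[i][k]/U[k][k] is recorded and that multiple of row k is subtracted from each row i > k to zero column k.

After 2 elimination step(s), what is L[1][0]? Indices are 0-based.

k=0: U[0][0]=8
  eliminate (1,0): mult=7, new row 1: (0, 3, 3); set L[1][0]=7
  eliminate (2,0): mult=11, new row 2: (0, 10, 4); set L[2][0]=11
k=1: U[1][1]=3
  eliminate (2,1): mult=12, new row 2: (0, 0, 7); set L[2][1]=12

L[1][0] = 7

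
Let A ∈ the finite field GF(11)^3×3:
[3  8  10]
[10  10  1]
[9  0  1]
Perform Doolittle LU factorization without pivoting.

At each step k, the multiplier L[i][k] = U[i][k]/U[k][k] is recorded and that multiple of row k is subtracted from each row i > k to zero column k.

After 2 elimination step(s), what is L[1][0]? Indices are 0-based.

k=0: U[0][0]=3
  eliminate (1,0): mult=7, new row 1: (0, 9, 8); set L[1][0]=7
  eliminate (2,0): mult=3, new row 2: (0, 9, 4); set L[2][0]=3
k=1: U[1][1]=9
  eliminate (2,1): mult=1, new row 2: (0, 0, 7); set L[2][1]=1

L[1][0] = 7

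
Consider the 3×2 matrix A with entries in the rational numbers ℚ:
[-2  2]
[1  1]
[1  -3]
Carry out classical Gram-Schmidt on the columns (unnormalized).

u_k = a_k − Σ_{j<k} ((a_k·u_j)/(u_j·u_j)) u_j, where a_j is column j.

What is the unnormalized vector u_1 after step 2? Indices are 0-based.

Step 1: u_0 = a_0 = (-2, 1, 1).
Step 2: u_1 = a_1 − (-1)·u_0 = (0, 2, -2).

u_1 = (0, 2, -2)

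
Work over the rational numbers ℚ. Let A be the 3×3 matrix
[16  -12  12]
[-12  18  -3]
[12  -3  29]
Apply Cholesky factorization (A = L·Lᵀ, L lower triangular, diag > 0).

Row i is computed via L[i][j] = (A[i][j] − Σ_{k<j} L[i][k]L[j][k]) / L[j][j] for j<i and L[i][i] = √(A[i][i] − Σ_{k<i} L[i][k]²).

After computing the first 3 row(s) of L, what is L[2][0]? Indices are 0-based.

Step 1: L[0][0] = √(16) = 4.
  L[1][0] = (-12) / L[0][0] = -3.
Step 2: L[1][1] = √(9) = 3.
  L[2][0] = (12) / L[0][0] = 3.
  L[2][1] = (6) / L[1][1] = 2.
Step 3: L[2][2] = √(16) = 4.

L[2][0] = 3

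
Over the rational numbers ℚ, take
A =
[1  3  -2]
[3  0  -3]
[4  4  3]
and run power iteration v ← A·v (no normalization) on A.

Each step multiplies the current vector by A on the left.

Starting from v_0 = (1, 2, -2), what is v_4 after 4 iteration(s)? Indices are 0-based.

v_0 = (1, 2, -2).
v_1 = A·v_0 = (11, 9, 6).
v_2 = A·v_1 = (26, 15, 98).
v_3 = A·v_2 = (-125, -216, 458).
v_4 = A·v_3 = (-1689, -1749, 10).

v_4 = (-1689, -1749, 10)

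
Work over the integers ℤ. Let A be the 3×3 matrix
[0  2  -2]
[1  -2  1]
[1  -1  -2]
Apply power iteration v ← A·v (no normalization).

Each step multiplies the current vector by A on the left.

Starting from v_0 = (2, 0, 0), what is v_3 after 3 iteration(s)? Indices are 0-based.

v_0 = (2, 0, 0).
v_1 = A·v_0 = (0, 2, 2).
v_2 = A·v_1 = (0, -2, -6).
v_3 = A·v_2 = (8, -2, 14).

v_3 = (8, -2, 14)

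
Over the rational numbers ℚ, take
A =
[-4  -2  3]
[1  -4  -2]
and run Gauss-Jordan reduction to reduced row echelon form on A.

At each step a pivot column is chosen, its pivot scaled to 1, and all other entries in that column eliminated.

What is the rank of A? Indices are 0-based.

step 1: normalize row 0 (÷-4) = (1, 1/2, -3/4)
  row 1: subtract 1×row0 = (0, -9/2, -5/4)
step 2: normalize row 1 (÷-9/2) = (0, 1, 5/18)
  row 0: subtract 1/2×row1 = (1, 0, -8/9)

rank = 2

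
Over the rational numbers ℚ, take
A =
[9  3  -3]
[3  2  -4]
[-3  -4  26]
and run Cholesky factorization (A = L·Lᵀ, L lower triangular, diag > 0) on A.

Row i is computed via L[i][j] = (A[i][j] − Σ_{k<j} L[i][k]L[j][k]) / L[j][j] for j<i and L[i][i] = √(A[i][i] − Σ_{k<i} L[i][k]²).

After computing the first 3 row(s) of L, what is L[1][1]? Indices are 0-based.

Step 1: L[0][0] = √(9) = 3.
  L[1][0] = (3) / L[0][0] = 1.
Step 2: L[1][1] = √(1) = 1.
  L[2][0] = (-3) / L[0][0] = -1.
  L[2][1] = (-3) / L[1][1] = -3.
Step 3: L[2][2] = √(16) = 4.

L[1][1] = 1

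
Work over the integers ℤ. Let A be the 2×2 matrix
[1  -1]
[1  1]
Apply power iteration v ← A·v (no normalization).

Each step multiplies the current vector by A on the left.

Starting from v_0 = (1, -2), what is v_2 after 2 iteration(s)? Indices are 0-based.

v_2 = (4, 2)

v_0 = (1, -2).
v_1 = A·v_0 = (3, -1).
v_2 = A·v_1 = (4, 2).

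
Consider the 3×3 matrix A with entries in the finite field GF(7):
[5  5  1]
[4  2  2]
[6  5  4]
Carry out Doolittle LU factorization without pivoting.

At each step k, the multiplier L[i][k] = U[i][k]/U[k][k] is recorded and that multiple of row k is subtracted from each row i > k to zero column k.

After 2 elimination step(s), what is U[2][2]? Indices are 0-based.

Step 1: pivot at (0,0) is 5.
  row1 ← row1 − (5)·row0  ⇒  L[1][0]=5, U row1=(0, 5, 4)
  row2 ← row2 − (4)·row0  ⇒  L[2][0]=4, U row2=(0, 6, 0)
Step 2: pivot at (1,1) is 5.
  row2 ← row2 − (4)·row1  ⇒  L[2][1]=4, U row2=(0, 0, 5)

U[2][2] = 5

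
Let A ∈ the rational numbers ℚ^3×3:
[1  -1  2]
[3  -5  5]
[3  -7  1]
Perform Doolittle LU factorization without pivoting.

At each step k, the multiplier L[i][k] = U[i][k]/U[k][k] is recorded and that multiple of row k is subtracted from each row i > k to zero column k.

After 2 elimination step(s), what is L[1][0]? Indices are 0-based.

L[1][0] = 3

[col 0] pivot 1
  R1 -= 3*R0 → (0, -2, -1)  (L[1][0] := 3)
  R2 -= 3*R0 → (0, -4, -5)  (L[2][0] := 3)
[col 1] pivot -2
  R2 -= 2*R1 → (0, 0, -3)  (L[2][1] := 2)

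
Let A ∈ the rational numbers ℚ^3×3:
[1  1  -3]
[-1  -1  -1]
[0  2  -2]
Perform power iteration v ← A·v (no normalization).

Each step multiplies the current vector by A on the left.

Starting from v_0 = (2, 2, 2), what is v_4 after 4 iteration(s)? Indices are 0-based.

v_4 = (-72, -88, -56)

v_0 = (2, 2, 2).
v_1 = A·v_0 = (-2, -6, 0).
v_2 = A·v_1 = (-8, 8, -12).
v_3 = A·v_2 = (36, 12, 40).
v_4 = A·v_3 = (-72, -88, -56).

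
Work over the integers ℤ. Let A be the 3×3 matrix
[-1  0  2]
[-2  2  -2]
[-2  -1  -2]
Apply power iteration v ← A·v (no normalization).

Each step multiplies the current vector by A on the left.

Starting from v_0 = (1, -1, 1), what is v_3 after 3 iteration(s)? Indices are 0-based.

v_0 = (1, -1, 1).
v_1 = A·v_0 = (1, -6, -3).
v_2 = A·v_1 = (-7, -8, 10).
v_3 = A·v_2 = (27, -22, 2).

v_3 = (27, -22, 2)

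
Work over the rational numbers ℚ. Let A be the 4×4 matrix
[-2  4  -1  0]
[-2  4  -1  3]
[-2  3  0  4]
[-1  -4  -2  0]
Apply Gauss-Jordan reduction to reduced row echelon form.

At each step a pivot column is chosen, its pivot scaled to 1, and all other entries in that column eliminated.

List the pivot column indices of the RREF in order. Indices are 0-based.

pivot columns: 0, 1, 2, 3

step 1: normalize row 0 (÷-2) = (1, -2, 1/2, 0)
  row 1: subtract -2×row0 = (0, 0, 0, 3)
  row 2: subtract -2×row0 = (0, -1, 1, 4)
  row 3: subtract -1×row0 = (0, -6, -3/2, 0)
step 2: exchange rows 1,2
step 2: normalize row 1 (÷-1) = (0, 1, -1, -4)
  row 0: subtract -2×row1 = (1, 0, -3/2, -8)
  row 3: subtract -6×row1 = (0, 0, -15/2, -24)
step 3: exchange rows 2,3
step 3: normalize row 2 (÷-15/2) = (0, 0, 1, 16/5)
  row 0: subtract -3/2×row2 = (1, 0, 0, -16/5)
  row 1: subtract -1×row2 = (0, 1, 0, -4/5)
step 4: normalize row 3 (÷3) = (0, 0, 0, 1)
  row 0: subtract -16/5×row3 = (1, 0, 0, 0)
  row 1: subtract -4/5×row3 = (0, 1, 0, 0)
  row 2: subtract 16/5×row3 = (0, 0, 1, 0)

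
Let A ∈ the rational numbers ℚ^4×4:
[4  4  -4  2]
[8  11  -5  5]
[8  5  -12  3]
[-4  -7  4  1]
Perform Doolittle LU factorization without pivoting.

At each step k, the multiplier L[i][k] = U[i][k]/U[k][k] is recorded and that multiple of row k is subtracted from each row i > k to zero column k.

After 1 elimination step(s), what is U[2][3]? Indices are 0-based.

U[2][3] = -1

k=0: U[0][0]=4
  eliminate (1,0): mult=2, new row 1: (0, 3, 3, 1); set L[1][0]=2
  eliminate (2,0): mult=2, new row 2: (0, -3, -4, -1); set L[2][0]=2
  eliminate (3,0): mult=-1, new row 3: (0, -3, 0, 3); set L[3][0]=-1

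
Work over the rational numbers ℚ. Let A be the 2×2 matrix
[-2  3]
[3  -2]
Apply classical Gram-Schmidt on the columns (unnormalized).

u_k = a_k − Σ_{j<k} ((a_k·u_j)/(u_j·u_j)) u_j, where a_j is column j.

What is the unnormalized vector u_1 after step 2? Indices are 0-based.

Step 1: u_0 = a_0 = (-2, 3).
Step 2: u_1 = a_1 − (-12/13)·u_0 = (15/13, 10/13).

u_1 = (15/13, 10/13)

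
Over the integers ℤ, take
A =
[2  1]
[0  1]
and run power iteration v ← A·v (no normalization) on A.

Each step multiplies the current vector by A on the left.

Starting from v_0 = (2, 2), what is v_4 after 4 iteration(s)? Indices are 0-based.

v_4 = (62, 2)

v_0 = (2, 2).
v_1 = A·v_0 = (6, 2).
v_2 = A·v_1 = (14, 2).
v_3 = A·v_2 = (30, 2).
v_4 = A·v_3 = (62, 2).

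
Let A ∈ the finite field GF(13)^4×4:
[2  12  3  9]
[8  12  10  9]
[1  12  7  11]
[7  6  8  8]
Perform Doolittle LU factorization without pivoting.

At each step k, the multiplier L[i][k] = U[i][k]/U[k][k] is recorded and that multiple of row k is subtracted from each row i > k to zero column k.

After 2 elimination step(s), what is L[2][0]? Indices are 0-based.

L[2][0] = 7

Step 1: pivot at (0,0) is 2.
  row1 ← row1 − (4)·row0  ⇒  L[1][0]=4, U row1=(0, 3, 11, 12)
  row2 ← row2 − (7)·row0  ⇒  L[2][0]=7, U row2=(0, 6, 12, 0)
  row3 ← row3 − (10)·row0  ⇒  L[3][0]=10, U row3=(0, 3, 4, 9)
Step 2: pivot at (1,1) is 3.
  row2 ← row2 − (2)·row1  ⇒  L[2][1]=2, U row2=(0, 0, 3, 2)
  row3 ← row3 − (1)·row1  ⇒  L[3][1]=1, U row3=(0, 0, 6, 10)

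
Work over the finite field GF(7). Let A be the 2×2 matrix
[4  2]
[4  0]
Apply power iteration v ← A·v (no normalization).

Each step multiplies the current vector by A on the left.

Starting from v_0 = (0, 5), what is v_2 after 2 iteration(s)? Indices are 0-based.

v_2 = (5, 5)

v_0 = (0, 5).
v_1 = A·v_0 = (3, 0).
v_2 = A·v_1 = (5, 5).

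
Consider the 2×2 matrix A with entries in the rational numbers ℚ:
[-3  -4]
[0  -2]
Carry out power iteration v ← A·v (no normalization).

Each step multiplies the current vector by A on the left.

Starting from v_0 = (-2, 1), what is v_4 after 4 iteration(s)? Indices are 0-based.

v_4 = (98, 16)

v_0 = (-2, 1).
v_1 = A·v_0 = (2, -2).
v_2 = A·v_1 = (2, 4).
v_3 = A·v_2 = (-22, -8).
v_4 = A·v_3 = (98, 16).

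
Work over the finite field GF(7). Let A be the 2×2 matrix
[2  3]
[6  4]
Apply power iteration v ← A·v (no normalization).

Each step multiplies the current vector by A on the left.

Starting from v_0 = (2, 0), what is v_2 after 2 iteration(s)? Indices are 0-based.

v_2 = (2, 2)

v_0 = (2, 0).
v_1 = A·v_0 = (4, 5).
v_2 = A·v_1 = (2, 2).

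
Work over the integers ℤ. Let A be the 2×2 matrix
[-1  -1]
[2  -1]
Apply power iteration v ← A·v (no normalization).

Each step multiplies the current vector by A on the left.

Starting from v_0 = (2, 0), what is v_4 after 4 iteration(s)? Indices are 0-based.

v_4 = (-14, 16)

v_0 = (2, 0).
v_1 = A·v_0 = (-2, 4).
v_2 = A·v_1 = (-2, -8).
v_3 = A·v_2 = (10, 4).
v_4 = A·v_3 = (-14, 16).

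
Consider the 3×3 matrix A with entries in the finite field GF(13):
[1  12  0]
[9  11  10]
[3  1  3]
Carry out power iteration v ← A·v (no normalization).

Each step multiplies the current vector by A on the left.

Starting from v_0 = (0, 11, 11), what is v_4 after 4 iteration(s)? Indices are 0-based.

v_4 = (10, 5, 0)

v_0 = (0, 11, 11).
v_1 = A·v_0 = (2, 10, 5).
v_2 = A·v_1 = (5, 9, 5).
v_3 = A·v_2 = (9, 12, 0).
v_4 = A·v_3 = (10, 5, 0).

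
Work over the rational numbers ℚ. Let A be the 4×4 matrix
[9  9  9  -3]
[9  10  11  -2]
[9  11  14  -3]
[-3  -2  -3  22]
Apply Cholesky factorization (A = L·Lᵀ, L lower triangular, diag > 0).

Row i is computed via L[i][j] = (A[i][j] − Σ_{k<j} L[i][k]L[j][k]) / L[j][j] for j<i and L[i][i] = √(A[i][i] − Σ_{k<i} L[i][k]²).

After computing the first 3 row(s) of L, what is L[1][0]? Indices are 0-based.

L[1][0] = 3

Step 1: L[0][0] = √(9) = 3.
  L[1][0] = (9) / L[0][0] = 3.
Step 2: L[1][1] = √(1) = 1.
  L[2][0] = (9) / L[0][0] = 3.
  L[2][1] = (2) / L[1][1] = 2.
Step 3: L[2][2] = √(1) = 1.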